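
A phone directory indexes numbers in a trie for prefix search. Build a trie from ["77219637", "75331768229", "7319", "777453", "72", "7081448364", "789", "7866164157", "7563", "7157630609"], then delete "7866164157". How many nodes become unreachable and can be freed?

A node on "7866164157"'s path can go only if nothing else ends at it or branches off below it.
The suffix "66164157" (8 nodes) is used only by "7866164157"; the node for "78" still has the child "9", so pruning stops there.
Nodes removed: 8

8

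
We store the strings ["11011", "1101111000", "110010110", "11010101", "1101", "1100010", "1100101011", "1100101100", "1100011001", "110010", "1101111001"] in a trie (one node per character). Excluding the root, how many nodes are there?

32

Trace insertions, counting only characters that open a new branch:
  "11011" → 5 new (1, 1, 0, 1, 1)
  "1101111000" → prefix "11011" already present; 5 new (1, 1, 0, 0, 0)
  "110010110" → prefix "110" already present; 6 new (0, 1, 0, 1, 1, 0)
  "11010101" → prefix "1101" already present; 4 new (0, 1, 0, 1)
  "1101" → prefix "1101" already present; 0 new (none)
  "1100010" → prefix "1100" already present; 3 new (0, 1, 0)
  "1100101011" → prefix "1100101" already present; 3 new (0, 1, 1)
  "1100101100" → prefix "110010110" already present; 1 new (0)
  "1100011001" → prefix "110001" already present; 4 new (1, 0, 0, 1)
  "110010" → prefix "110010" already present; 0 new (none)
  "1101111001" → prefix "110111100" already present; 1 new (1)
Total nodes = 5 + 5 + 6 + 4 + 0 + 3 + 3 + 1 + 4 + 0 + 1 = 32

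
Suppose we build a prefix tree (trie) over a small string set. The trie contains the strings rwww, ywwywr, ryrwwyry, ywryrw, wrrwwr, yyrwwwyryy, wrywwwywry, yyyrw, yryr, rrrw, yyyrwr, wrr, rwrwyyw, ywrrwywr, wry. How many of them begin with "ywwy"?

1

Walk to "ywwy"; the words in its subtree are exactly those with that prefix.
Matches: "ywwywr"
Count: 1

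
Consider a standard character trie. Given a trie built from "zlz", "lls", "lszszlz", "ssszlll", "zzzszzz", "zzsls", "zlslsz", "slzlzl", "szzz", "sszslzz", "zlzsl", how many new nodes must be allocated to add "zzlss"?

Walking "zzlss" from the root, the first 2 characters ("zz") follow existing edges; "l" is the first miss.
New nodes needed: |"zzlss"| − 2 = 5 − 2 = 3.

3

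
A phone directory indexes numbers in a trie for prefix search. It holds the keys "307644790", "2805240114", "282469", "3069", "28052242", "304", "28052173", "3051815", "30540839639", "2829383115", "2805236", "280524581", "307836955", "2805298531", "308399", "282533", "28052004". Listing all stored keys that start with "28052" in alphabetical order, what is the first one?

Filter for "28052…" and sort: "28052004", "28052173", "28052242", "2805236", "2805240114", "280524581", "2805298531"
Position 1: 28052004

28052004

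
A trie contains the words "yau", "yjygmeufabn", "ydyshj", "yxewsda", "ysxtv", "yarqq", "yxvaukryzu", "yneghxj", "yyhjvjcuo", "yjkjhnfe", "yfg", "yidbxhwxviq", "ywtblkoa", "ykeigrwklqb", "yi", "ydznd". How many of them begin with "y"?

16

Filter for entries beginning with "y":
Words under "y": yarqq, yau, ydyshj, ydznd, yfg, yi, yidbxhwxviq, yjkjhnfe, yjygmeufabn, ykeigrwklqb, yneghxj, ysxtv, ywtblkoa, yxewsda, yxvaukryzu, yyhjvjcuo
Count: 16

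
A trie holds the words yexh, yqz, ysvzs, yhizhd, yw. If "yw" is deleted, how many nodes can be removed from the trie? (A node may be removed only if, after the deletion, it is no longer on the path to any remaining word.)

1

After clearing the end-marker at "yw", prune upward until reaching a node still needed by another word.
The suffix "w" (1 node) is used only by "yw"; the node for "y" still has the child "e", so pruning stops there.
Nodes removed: 1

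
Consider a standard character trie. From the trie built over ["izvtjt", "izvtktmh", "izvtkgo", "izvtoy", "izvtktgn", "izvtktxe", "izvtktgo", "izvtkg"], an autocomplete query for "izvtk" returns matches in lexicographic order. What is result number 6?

Filter for "izvtk…" and sort: "izvtkg", "izvtkgo", "izvtktgn", "izvtktgo", "izvtktmh", "izvtktxe"
The 6th is izvtktxe.

izvtktxe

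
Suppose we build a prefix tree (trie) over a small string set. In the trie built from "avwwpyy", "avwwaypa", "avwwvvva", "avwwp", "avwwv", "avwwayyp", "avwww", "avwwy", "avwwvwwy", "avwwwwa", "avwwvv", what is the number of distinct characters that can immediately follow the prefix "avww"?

5

Follow the path "avww" to its node, then look at its outgoing edges.
Distinct next characters after "avww": a, p, v, w, y.
That node has 5 child edges.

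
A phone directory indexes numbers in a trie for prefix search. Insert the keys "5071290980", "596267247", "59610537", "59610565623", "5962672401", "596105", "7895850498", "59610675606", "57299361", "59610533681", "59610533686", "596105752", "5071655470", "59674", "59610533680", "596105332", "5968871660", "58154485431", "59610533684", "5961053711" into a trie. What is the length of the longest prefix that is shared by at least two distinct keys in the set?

Equivalently: take the maximum, over all pairs, of their longest common prefix length.
e.g. "59610533680" and "59610533681" share the prefix "5961053368" of length 10; no pair shares a longer one.
Longest shared-prefix length: 10

10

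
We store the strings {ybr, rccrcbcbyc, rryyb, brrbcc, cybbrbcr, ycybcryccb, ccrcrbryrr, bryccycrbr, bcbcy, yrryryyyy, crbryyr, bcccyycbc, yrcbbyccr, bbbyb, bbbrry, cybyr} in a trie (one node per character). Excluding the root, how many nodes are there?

98

For each word, the new-node count is its length minus the longest prefix already in the trie:
  "ybr" → 3 new (y, b, r)
  "rccrcbcbyc" → 10 new (r, c, c, r, c, b, c, b, y, c)
  "rryyb" → prefix "r" already present; 4 new (r, y, y, b)
  "brrbcc" → 6 new (b, r, r, b, c, c)
  "cybbrbcr" → 8 new (c, y, b, b, r, b, c, r)
  "ycybcryccb" → prefix "y" already present; 9 new (c, y, b, c, r, y, c, c, b)
  "ccrcrbryrr" → prefix "c" already present; 9 new (c, r, c, r, b, r, y, r, r)
  "bryccycrbr" → prefix "br" already present; 8 new (y, c, c, y, c, r, b, r)
  "bcbcy" → prefix "b" already present; 4 new (c, b, c, y)
  "yrryryyyy" → prefix "y" already present; 8 new (r, r, y, r, y, y, y, y)
  "crbryyr" → prefix "c" already present; 6 new (r, b, r, y, y, r)
  "bcccyycbc" → prefix "bc" already present; 7 new (c, c, y, y, c, b, c)
  "yrcbbyccr" → prefix "yr" already present; 7 new (c, b, b, y, c, c, r)
  "bbbyb" → prefix "b" already present; 4 new (b, b, y, b)
  "bbbrry" → prefix "bbb" already present; 3 new (r, r, y)
  "cybyr" → prefix "cyb" already present; 2 new (y, r)
Total nodes = 3 + 10 + 4 + 6 + 8 + 9 + 9 + 8 + 4 + 8 + 6 + 7 + 7 + 4 + 3 + 2 = 98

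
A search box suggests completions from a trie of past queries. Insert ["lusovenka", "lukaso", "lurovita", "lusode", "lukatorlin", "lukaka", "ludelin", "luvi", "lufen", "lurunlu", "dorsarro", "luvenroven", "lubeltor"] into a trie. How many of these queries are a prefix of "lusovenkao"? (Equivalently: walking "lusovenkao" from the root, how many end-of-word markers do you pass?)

1

Check each prefix of "lusovenkao" against the stored set — each match is an end-marker on the path.
Prefixes of the query that are stored words: "lusovenka"
Count: 1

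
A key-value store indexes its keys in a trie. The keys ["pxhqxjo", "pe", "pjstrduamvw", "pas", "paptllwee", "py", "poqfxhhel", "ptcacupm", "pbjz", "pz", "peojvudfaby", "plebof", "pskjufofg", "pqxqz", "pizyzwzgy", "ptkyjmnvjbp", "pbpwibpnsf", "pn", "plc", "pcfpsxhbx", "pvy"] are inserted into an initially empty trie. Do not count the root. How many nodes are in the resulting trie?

Insert word by word; a character creates a node only if that edge doesn't already exist:
  "pxhqxjo" → 7 new (p, x, h, q, x, j, o)
  "pe" → prefix "p" already present; 1 new (e)
  "pjstrduamvw" → prefix "p" already present; 10 new (j, s, t, r, d, u, a, m, v, w)
  "pas" → prefix "p" already present; 2 new (a, s)
  "paptllwee" → prefix "pa" already present; 7 new (p, t, l, l, w, e, e)
  "py" → prefix "p" already present; 1 new (y)
  "poqfxhhel" → prefix "p" already present; 8 new (o, q, f, x, h, h, e, l)
  "ptcacupm" → prefix "p" already present; 7 new (t, c, a, c, u, p, m)
  "pbjz" → prefix "p" already present; 3 new (b, j, z)
  "pz" → prefix "p" already present; 1 new (z)
  "peojvudfaby" → prefix "pe" already present; 9 new (o, j, v, u, d, f, a, b, y)
  "plebof" → prefix "p" already present; 5 new (l, e, b, o, f)
  "pskjufofg" → prefix "p" already present; 8 new (s, k, j, u, f, o, f, g)
  "pqxqz" → prefix "p" already present; 4 new (q, x, q, z)
  "pizyzwzgy" → prefix "p" already present; 8 new (i, z, y, z, w, z, g, y)
  "ptkyjmnvjbp" → prefix "pt" already present; 9 new (k, y, j, m, n, v, j, b, p)
  "pbpwibpnsf" → prefix "pb" already present; 8 new (p, w, i, b, p, n, s, f)
  "pn" → prefix "p" already present; 1 new (n)
  "plc" → prefix "pl" already present; 1 new (c)
  "pcfpsxhbx" → prefix "p" already present; 8 new (c, f, p, s, x, h, b, x)
  "pvy" → prefix "p" already present; 2 new (v, y)
Total nodes = 7 + 1 + 10 + 2 + 7 + 1 + 8 + 7 + 3 + 1 + 9 + 5 + 8 + 4 + 8 + 9 + 8 + 1 + 1 + 8 + 2 = 110

110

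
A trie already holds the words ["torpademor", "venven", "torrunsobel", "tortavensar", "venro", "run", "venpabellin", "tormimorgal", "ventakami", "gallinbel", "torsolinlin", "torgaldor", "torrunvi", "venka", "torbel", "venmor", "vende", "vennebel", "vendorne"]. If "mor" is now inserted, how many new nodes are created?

3

Nothing in the trie begins with "m"; the whole of "mor" is new.
3 − 0 = 3 new nodes.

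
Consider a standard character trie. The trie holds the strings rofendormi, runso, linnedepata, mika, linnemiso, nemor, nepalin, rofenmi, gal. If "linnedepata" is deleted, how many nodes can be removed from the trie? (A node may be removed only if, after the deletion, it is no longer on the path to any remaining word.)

6

After clearing the end-marker at "linnedepata", prune upward until reaching a node still needed by another word.
The suffix "depata" (6 nodes) is used only by "linnedepata"; the node for "linne" still has the child "m", so pruning stops there.
Nodes removed: 6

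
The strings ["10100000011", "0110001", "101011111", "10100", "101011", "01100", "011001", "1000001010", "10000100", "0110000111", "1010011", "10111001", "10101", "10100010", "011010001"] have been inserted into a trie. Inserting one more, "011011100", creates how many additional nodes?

4

"01101" is already a path in the trie; the remaining "1100" must be added.
So 9 − 5 = 4 new nodes.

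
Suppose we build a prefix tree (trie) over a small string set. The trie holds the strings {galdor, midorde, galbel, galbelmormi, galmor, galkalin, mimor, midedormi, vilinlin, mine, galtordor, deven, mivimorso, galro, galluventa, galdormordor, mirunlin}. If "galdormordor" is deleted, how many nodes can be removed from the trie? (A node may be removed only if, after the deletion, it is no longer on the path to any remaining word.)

6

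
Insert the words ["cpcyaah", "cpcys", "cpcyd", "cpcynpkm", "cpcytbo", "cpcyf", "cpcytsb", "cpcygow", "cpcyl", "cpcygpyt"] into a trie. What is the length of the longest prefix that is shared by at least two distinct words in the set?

Equivalently: take the maximum, over all pairs, of their longest common prefix length.
"cpcygow" and "cpcygpyt" agree on "cpcyg" (5 characters) before diverging; nothing deeper is shared.
Longest shared-prefix length: 5

5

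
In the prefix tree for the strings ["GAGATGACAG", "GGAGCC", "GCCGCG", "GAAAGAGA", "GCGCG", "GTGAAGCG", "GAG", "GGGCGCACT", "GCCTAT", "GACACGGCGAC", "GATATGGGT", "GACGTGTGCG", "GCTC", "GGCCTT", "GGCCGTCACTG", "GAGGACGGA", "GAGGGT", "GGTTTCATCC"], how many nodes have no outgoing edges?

Leaves are exactly the stored words that no other stored word extends.
Those words: "GAAAGAGA", "GACACGGCGAC", "GACGTGTGCG", "GAGATGACAG", "GAGGACGGA", "GAGGGT", "GATATGGGT", "GCCGCG", "GCCTAT", "GCGCG", "GCTC", "GGAGCC", "GGCCGTCACTG", "GGCCTT", "GGGCGCACT", "GGTTTCATCC", "GTGAAGCG"
Leaf count: 17

17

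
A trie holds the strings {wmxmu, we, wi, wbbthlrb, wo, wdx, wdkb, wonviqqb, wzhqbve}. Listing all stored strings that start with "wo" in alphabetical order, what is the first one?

wo

DFS of the "wo" subtree visits, in order: "wo", "wonviqqb"
Position 1: wo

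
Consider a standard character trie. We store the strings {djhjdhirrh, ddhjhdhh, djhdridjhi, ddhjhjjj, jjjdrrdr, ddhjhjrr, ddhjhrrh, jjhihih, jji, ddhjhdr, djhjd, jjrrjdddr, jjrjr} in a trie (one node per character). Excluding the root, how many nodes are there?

56

Count nodes per top-level branch (shared prefixes stored once):
  'd'-branch (ddhjhdhh, ddhjhdr, ddhjhjjj, ddhjhjrr, ddhjhrrh, djhdridjhi, djhjd, djhjdhirrh): 33 nodes
  'j'-branch (jjhihih, jji, jjjdrrdr, jjrjr, jjrrjdddr): 23 nodes
Sum: 56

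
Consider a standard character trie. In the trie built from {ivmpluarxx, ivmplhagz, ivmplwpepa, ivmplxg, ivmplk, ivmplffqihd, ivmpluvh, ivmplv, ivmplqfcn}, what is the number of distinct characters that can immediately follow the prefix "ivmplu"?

2

Walk "ivmplu" from the root, arriving at one node.
Distinct next characters after "ivmplu": a, v.
That node has 2 child edges.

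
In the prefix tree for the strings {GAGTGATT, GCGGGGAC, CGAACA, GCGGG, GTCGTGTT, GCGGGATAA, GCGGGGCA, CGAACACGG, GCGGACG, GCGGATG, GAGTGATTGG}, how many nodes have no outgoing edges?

Leaves are exactly the stored words that no other stored word extends.
Those words: "CGAACACGG", "GAGTGATTGG", "GCGGACG", "GCGGATG", "GCGGGATAA", "GCGGGGAC", "GCGGGGCA", "GTCGTGTT"
Leaf count: 8

8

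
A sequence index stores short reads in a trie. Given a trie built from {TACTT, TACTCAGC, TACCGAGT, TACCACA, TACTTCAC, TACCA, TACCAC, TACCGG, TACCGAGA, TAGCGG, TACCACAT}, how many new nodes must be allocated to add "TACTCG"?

1

The longest prefix of "TACTCG" already in the trie is "TACTC" (length 5).
New nodes needed: |"TACTCG"| − 5 = 6 − 5 = 1.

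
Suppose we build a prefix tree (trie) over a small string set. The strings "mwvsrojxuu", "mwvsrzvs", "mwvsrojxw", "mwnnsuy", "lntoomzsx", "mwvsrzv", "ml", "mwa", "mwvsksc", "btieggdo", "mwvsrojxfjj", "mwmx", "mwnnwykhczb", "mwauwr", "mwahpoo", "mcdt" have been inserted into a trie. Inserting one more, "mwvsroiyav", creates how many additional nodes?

4

"mwvsro" is already a path in the trie; the remaining "iyav" must be added.
So 10 − 6 = 4 new nodes.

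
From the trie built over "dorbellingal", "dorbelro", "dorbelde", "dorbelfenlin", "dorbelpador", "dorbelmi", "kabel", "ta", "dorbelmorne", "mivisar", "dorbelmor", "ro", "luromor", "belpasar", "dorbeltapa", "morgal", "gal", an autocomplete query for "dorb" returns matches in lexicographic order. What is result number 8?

dorbelro

Filter for "dorb…" and sort: "dorbelde", "dorbelfenlin", "dorbellingal", "dorbelmi", "dorbelmor", "dorbelmorne", "dorbelpador", "dorbelro", "dorbeltapa"
Position 8: dorbelro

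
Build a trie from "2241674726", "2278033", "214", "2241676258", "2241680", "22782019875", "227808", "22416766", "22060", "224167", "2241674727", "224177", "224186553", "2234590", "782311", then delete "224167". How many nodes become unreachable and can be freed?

0

After clearing the end-marker at "224167", prune upward until reaching a node still needed by another word.
Every node on "224167" is still needed (e.g. by "2241674726"), so nothing is freed.
Nodes removed: 0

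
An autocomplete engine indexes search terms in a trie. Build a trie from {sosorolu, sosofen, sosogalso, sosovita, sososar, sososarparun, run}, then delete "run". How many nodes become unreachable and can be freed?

3

After clearing the end-marker at "run", prune upward until reaching a node still needed by another word.
No other word shares any prefix with "run", so all 3 of its nodes go.
Nodes removed: 3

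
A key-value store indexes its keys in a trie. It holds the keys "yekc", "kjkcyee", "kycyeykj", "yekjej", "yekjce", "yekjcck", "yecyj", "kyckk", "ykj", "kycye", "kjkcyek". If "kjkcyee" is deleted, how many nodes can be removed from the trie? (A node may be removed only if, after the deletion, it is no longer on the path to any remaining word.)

A node on "kjkcyee"'s path can go only if nothing else ends at it or branches off below it.
The suffix "e" (1 node) is used only by "kjkcyee"; the node for "kjkcye" still has the child "k", so pruning stops there.
Nodes removed: 1

1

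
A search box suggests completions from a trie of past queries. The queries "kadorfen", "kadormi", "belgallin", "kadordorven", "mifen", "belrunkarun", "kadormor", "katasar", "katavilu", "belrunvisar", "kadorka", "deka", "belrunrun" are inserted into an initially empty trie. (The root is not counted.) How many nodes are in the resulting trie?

Insert word by word; a character creates a node only if that edge doesn't already exist:
  "kadorfen" → 8 new (k, a, d, o, r, f, e, n)
  "kadormi" → prefix "kador" already present; 2 new (m, i)
  "belgallin" → 9 new (b, e, l, g, a, l, l, i, n)
  "kadordorven" → prefix "kador" already present; 6 new (d, o, r, v, e, n)
  "mifen" → 5 new (m, i, f, e, n)
  "belrunkarun" → prefix "bel" already present; 8 new (r, u, n, k, a, r, u, n)
  "kadormor" → prefix "kadorm" already present; 2 new (o, r)
  "katasar" → prefix "ka" already present; 5 new (t, a, s, a, r)
  "katavilu" → prefix "kata" already present; 4 new (v, i, l, u)
  "belrunvisar" → prefix "belrun" already present; 5 new (v, i, s, a, r)
  "kadorka" → prefix "kador" already present; 2 new (k, a)
  "deka" → 4 new (d, e, k, a)
  "belrunrun" → prefix "belrun" already present; 3 new (r, u, n)
Total nodes = 8 + 2 + 9 + 6 + 5 + 8 + 2 + 5 + 4 + 5 + 2 + 4 + 3 = 63

63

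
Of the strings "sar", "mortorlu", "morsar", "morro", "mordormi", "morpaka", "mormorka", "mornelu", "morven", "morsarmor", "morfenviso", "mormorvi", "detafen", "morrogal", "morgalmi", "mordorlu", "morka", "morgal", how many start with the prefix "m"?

Walk to "m"; the words in its subtree are exactly those with that prefix.
Words under "m": mordorlu, mordormi, morfenviso, morgal, morgalmi, morka, mormorka, mormorvi, mornelu, morpaka, morro, morrogal, morsar, morsarmor, mortorlu, morven
Count: 16

16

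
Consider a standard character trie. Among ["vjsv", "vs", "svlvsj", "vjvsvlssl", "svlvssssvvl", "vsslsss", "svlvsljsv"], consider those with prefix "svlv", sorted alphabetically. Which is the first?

DFS of the "svlv" subtree visits, in order: "svlvsj", "svlvsljsv", "svlvssssvvl"
Position 1: svlvsj

svlvsj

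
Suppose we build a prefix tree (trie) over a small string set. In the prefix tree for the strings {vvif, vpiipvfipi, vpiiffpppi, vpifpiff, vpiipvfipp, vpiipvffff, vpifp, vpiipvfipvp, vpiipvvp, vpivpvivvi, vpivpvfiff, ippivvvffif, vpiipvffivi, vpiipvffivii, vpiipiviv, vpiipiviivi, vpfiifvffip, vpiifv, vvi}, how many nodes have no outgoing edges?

A leaf is a node with no children — equivalently, the end of a word that is not a proper prefix of any other stored word.
Those words: "ippivvvffif", "vpfiifvffip", "vpifpiff", "vpiiffpppi", "vpiifv", "vpiipiviivi", "vpiipiviv", "vpiipvffff", "vpiipvffivii", "vpiipvfipi", "vpiipvfipp", "vpiipvfipvp", "vpiipvvp", "vpivpvfiff", "vpivpvivvi", "vvif"
Leaf count: 16

16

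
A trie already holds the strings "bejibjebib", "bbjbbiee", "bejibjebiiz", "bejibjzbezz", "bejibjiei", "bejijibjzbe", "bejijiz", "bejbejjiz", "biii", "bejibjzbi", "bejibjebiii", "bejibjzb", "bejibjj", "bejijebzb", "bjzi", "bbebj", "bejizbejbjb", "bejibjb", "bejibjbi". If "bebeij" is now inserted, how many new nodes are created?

"be" is already a path in the trie; the remaining "beij" must be added.
So 6 − 2 = 4 new nodes.

4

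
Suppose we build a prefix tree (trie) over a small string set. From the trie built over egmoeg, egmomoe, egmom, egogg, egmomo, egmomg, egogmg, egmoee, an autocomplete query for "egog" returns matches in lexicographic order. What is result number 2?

egogmg

DFS of the "egog" subtree visits, in order: "egogg", "egogmg"
The 2nd is egogmg.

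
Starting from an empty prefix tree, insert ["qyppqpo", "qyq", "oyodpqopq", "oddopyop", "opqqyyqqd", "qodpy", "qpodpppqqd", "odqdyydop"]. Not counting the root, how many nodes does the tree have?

Count nodes per top-level branch (shared prefixes stored once):
  'o'-branch (oddopyop, odqdyydop, opqqyyqqd, oyodpqopq): 31 nodes
  'q'-branch (qodpy, qpodpppqqd, qyppqpo, qyq): 21 nodes
Sum: 52

52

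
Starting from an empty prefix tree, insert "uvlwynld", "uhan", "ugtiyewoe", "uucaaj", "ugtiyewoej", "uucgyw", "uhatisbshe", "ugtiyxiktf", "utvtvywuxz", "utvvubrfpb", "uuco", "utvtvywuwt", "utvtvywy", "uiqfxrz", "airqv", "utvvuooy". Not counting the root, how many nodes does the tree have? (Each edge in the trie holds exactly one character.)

74

For each word, the new-node count is its length minus the longest prefix already in the trie:
  "uvlwynld" → 8 new (u, v, l, w, y, n, l, d)
  "uhan" → prefix "u" already present; 3 new (h, a, n)
  "ugtiyewoe" → prefix "u" already present; 8 new (g, t, i, y, e, w, o, e)
  "uucaaj" → prefix "u" already present; 5 new (u, c, a, a, j)
  "ugtiyewoej" → prefix "ugtiyewoe" already present; 1 new (j)
  "uucgyw" → prefix "uuc" already present; 3 new (g, y, w)
  "uhatisbshe" → prefix "uha" already present; 7 new (t, i, s, b, s, h, e)
  "ugtiyxiktf" → prefix "ugtiy" already present; 5 new (x, i, k, t, f)
  "utvtvywuxz" → prefix "u" already present; 9 new (t, v, t, v, y, w, u, x, z)
  "utvvubrfpb" → prefix "utv" already present; 7 new (v, u, b, r, f, p, b)
  "uuco" → prefix "uuc" already present; 1 new (o)
  "utvtvywuwt" → prefix "utvtvywu" already present; 2 new (w, t)
  "utvtvywy" → prefix "utvtvyw" already present; 1 new (y)
  "uiqfxrz" → prefix "u" already present; 6 new (i, q, f, x, r, z)
  "airqv" → 5 new (a, i, r, q, v)
  "utvvuooy" → prefix "utvvu" already present; 3 new (o, o, y)
Total nodes = 8 + 3 + 8 + 5 + 1 + 3 + 7 + 5 + 9 + 7 + 1 + 2 + 1 + 6 + 5 + 3 = 74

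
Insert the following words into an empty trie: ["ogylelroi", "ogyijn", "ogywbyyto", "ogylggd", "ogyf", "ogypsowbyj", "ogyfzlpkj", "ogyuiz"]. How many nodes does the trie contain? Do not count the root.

For each word, the new-node count is its length minus the longest prefix already in the trie:
  "ogylelroi" → 9 new (o, g, y, l, e, l, r, o, i)
  "ogyijn" → prefix "ogy" already present; 3 new (i, j, n)
  "ogywbyyto" → prefix "ogy" already present; 6 new (w, b, y, y, t, o)
  "ogylggd" → prefix "ogyl" already present; 3 new (g, g, d)
  "ogyf" → prefix "ogy" already present; 1 new (f)
  "ogypsowbyj" → prefix "ogy" already present; 7 new (p, s, o, w, b, y, j)
  "ogyfzlpkj" → prefix "ogyf" already present; 5 new (z, l, p, k, j)
  "ogyuiz" → prefix "ogy" already present; 3 new (u, i, z)
Total nodes = 9 + 3 + 6 + 3 + 1 + 7 + 5 + 3 = 37

37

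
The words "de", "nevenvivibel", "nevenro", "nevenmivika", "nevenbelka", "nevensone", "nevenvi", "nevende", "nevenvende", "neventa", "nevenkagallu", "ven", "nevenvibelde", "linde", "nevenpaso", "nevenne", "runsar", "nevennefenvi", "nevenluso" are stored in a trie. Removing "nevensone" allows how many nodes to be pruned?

4

Walk "nevensone" from the leaf back toward the root, removing each node that no remaining word uses.
The suffix "sone" (4 nodes) is used only by "nevensone"; the node for "neven" still has the child "v", so pruning stops there.
Nodes removed: 4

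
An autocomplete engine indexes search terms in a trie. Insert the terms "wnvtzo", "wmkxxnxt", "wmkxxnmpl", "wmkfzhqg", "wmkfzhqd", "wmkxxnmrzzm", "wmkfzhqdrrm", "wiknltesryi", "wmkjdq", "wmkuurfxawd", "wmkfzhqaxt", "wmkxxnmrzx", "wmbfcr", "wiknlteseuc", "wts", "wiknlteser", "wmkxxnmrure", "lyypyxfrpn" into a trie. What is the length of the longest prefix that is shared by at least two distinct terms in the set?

9

Look for the deepest trie node that still has at least two words in its subtree.
e.g. "wiknlteser" and "wiknlteseuc" share the prefix "wiknltese" of length 9; no pair shares a longer one.
Longest shared-prefix length: 9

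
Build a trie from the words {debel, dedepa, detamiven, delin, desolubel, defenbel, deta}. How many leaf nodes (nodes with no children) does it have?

Leaves are exactly the stored words that no other stored word extends.
Those words: "debel", "dedepa", "defenbel", "delin", "desolubel", "detamiven"
Leaf count: 6

6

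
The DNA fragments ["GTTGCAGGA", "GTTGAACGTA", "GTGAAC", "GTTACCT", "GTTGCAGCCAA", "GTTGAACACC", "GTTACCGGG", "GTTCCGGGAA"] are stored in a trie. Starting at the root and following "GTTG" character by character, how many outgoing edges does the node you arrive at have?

2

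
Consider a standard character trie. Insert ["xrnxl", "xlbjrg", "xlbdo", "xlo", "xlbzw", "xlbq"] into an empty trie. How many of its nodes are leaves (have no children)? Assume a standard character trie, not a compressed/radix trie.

A leaf is a node with no children — equivalently, the end of a word that is not a proper prefix of any other stored word.
Those words: "xlbdo", "xlbjrg", "xlbq", "xlbzw", "xlo", "xrnxl"
Leaf count: 6

6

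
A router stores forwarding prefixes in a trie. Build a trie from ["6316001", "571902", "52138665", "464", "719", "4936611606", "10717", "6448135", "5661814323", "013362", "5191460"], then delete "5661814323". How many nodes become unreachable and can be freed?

9

After clearing the end-marker at "5661814323", prune upward until reaching a node still needed by another word.
The suffix "661814323" (9 nodes) is used only by "5661814323"; the node for "5" still has the child "7", so pruning stops there.
Nodes removed: 9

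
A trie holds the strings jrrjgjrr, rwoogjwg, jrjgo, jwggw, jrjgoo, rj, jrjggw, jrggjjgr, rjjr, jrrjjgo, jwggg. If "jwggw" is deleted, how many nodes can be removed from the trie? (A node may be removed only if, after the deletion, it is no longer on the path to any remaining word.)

Walk "jwggw" from the leaf back toward the root, removing each node that no remaining word uses.
The suffix "w" (1 node) is used only by "jwggw"; the node for "jwgg" still has the child "g", so pruning stops there.
Nodes removed: 1

1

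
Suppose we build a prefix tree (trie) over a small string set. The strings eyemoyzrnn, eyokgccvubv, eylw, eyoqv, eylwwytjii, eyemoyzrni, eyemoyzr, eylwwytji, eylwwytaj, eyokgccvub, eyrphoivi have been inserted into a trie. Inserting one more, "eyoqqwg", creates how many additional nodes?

3

"eyoq" is already a path in the trie; the remaining "qwg" must be added.
So 7 − 4 = 3 new nodes.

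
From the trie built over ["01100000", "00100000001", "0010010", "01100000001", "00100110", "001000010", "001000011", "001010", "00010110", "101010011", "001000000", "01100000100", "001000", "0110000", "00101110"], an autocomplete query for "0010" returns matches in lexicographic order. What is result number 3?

00100000001

Words with prefix "0010", in lexicographic order: "001000", "001000000", "00100000001", "001000010", "001000011", "0010010", "00100110", "001010", "00101110"
The 3rd is 00100000001.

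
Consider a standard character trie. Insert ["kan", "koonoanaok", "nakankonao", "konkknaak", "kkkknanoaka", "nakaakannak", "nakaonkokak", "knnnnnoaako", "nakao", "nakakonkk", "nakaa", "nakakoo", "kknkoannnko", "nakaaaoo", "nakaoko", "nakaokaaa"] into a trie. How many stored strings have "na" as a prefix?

Filter for entries beginning with "na":
Matches: "nakaa", "nakaaaoo", "nakaakannak", "nakakonkk", "nakakoo", "nakankonao", "nakao", "nakaokaaa", "nakaoko", "nakaonkokak"
Count: 10

10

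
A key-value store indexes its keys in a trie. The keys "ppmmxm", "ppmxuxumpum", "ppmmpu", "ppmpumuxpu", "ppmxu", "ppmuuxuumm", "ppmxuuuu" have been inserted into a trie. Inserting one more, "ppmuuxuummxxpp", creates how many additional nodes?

4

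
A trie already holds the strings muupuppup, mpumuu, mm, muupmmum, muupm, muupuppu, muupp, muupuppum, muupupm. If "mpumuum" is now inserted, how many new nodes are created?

The longest prefix of "mpumuum" already in the trie is "mpumuu" (length 6).
So 7 − 6 = 1 new nodes.

1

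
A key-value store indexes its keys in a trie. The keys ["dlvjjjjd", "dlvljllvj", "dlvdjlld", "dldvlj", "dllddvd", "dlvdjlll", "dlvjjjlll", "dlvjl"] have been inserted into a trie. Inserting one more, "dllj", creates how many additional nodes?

1

"dll" is already a path in the trie; the remaining "j" must be added.
Each of the 1 remaining characters creates one node.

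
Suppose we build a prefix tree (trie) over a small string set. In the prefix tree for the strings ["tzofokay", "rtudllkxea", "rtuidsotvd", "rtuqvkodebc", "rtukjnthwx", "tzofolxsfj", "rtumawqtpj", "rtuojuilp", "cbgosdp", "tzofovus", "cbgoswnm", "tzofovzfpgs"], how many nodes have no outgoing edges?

A leaf is a node with no children — equivalently, the end of a word that is not a proper prefix of any other stored word.
Those words: "cbgosdp", "cbgoswnm", "rtudllkxea", "rtuidsotvd", "rtukjnthwx", "rtumawqtpj", "rtuojuilp", "rtuqvkodebc", "tzofokay", "tzofolxsfj", "tzofovus", "tzofovzfpgs"
Leaf count: 12

12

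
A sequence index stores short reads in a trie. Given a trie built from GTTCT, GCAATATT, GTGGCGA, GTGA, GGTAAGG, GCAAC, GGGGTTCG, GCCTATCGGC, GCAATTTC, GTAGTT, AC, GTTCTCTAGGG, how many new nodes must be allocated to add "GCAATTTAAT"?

3

Walking "GCAATTTAAT" from the root, the first 7 characters ("GCAATTT") follow existing edges; "A" is the first miss.
New nodes needed: |"GCAATTTAAT"| − 7 = 10 − 7 = 3.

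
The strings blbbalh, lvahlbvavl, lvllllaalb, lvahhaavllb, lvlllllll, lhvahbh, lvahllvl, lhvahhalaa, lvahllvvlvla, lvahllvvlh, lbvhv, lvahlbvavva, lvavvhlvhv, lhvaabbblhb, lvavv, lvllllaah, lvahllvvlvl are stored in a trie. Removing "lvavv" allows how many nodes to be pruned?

0

Walk "lvavv" from the leaf back toward the root, removing each node that no remaining word uses.
Every node on "lvavv" is still needed (e.g. by "lvavvhlvhv"), so nothing is freed.
Nodes removed: 0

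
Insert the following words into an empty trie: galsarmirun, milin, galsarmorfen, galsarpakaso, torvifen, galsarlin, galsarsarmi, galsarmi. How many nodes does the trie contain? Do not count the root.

43

Insert word by word; a character creates a node only if that edge doesn't already exist:
  "galsarmirun" → 11 new (g, a, l, s, a, r, m, i, r, u, n)
  "milin" → 5 new (m, i, l, i, n)
  "galsarmorfen" → prefix "galsarm" already present; 5 new (o, r, f, e, n)
  "galsarpakaso" → prefix "galsar" already present; 6 new (p, a, k, a, s, o)
  "torvifen" → 8 new (t, o, r, v, i, f, e, n)
  "galsarlin" → prefix "galsar" already present; 3 new (l, i, n)
  "galsarsarmi" → prefix "galsar" already present; 5 new (s, a, r, m, i)
  "galsarmi" → prefix "galsarmi" already present; 0 new (none)
Total nodes = 11 + 5 + 5 + 6 + 8 + 3 + 5 + 0 = 43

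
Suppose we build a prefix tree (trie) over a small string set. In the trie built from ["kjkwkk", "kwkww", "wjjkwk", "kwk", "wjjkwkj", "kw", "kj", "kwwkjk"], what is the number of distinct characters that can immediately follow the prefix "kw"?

2

Follow the path "kw" to its node, then look at its outgoing edges.
Characters that immediately follow "kw" among the stored strings: {k, w}.
That node has 2 child edges.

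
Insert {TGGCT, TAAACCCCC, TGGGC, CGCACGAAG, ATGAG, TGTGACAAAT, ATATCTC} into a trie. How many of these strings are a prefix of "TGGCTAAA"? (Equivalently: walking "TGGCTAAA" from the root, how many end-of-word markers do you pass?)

1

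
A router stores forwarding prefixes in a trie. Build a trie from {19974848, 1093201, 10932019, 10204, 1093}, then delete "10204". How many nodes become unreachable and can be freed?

After clearing the end-marker at "10204", prune upward until reaching a node still needed by another word.
The suffix "204" (3 nodes) is used only by "10204"; the node for "10" still has the child "9", so pruning stops there.
Nodes removed: 3

3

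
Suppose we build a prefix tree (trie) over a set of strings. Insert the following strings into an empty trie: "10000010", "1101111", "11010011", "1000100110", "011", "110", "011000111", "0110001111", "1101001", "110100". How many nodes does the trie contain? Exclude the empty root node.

34

Insert word by word; a character creates a node only if that edge doesn't already exist:
  "10000010" → 8 new (1, 0, 0, 0, 0, 0, 1, 0)
  "1101111" → prefix "1" already present; 6 new (1, 0, 1, 1, 1, 1)
  "11010011" → prefix "1101" already present; 4 new (0, 0, 1, 1)
  "1000100110" → prefix "1000" already present; 6 new (1, 0, 0, 1, 1, 0)
  "011" → 3 new (0, 1, 1)
  "110" → prefix "110" already present; 0 new (none)
  "011000111" → prefix "011" already present; 6 new (0, 0, 0, 1, 1, 1)
  "0110001111" → prefix "011000111" already present; 1 new (1)
  "1101001" → prefix "1101001" already present; 0 new (none)
  "110100" → prefix "110100" already present; 0 new (none)
Total nodes = 8 + 6 + 4 + 6 + 3 + 0 + 6 + 1 + 0 + 0 = 34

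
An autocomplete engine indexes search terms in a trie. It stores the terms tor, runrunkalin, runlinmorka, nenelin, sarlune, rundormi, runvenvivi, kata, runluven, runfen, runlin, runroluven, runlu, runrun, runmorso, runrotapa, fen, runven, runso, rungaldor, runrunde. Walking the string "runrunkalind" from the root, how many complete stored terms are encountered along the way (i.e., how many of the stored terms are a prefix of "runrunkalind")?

2

Check each prefix of "runrunkalind" against the stored set — each match is an end-marker on the path.
Prefixes of the query that are stored words: "runrun", "runrunkalin"
Count: 2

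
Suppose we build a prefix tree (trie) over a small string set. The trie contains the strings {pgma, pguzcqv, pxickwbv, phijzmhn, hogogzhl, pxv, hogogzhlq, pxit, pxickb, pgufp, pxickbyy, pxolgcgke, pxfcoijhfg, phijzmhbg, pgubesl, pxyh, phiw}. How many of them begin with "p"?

Walk to "p"; the words in its subtree are exactly those with that prefix.
Matches: "pgma", "pgubesl", "pgufp", "pguzcqv", "phijzmhbg", "phijzmhn", "phiw", "pxfcoijhfg", "pxickb", "pxickbyy", "pxickwbv", "pxit", "pxolgcgke", "pxv", "pxyh"
Count: 15

15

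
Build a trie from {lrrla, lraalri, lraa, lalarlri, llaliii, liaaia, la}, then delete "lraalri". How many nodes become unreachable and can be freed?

A node on "lraalri"'s path can go only if nothing else ends at it or branches off below it.
The suffix "lri" (3 nodes) is used only by "lraalri"; "lraa" is itself a stored word, so pruning stops there.
Nodes removed: 3

3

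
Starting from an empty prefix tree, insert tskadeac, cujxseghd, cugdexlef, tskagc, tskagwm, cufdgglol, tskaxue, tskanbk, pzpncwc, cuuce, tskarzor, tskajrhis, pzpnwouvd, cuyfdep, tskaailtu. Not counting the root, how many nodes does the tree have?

Insert word by word; a character creates a node only if that edge doesn't already exist:
  "tskadeac" → 8 new (t, s, k, a, d, e, a, c)
  "cujxseghd" → 9 new (c, u, j, x, s, e, g, h, d)
  "cugdexlef" → prefix "cu" already present; 7 new (g, d, e, x, l, e, f)
  "tskagc" → prefix "tska" already present; 2 new (g, c)
  "tskagwm" → prefix "tskag" already present; 2 new (w, m)
  "cufdgglol" → prefix "cu" already present; 7 new (f, d, g, g, l, o, l)
  "tskaxue" → prefix "tska" already present; 3 new (x, u, e)
  "tskanbk" → prefix "tska" already present; 3 new (n, b, k)
  "pzpncwc" → 7 new (p, z, p, n, c, w, c)
  "cuuce" → prefix "cu" already present; 3 new (u, c, e)
  "tskarzor" → prefix "tska" already present; 4 new (r, z, o, r)
  "tskajrhis" → prefix "tska" already present; 5 new (j, r, h, i, s)
  "pzpnwouvd" → prefix "pzpn" already present; 5 new (w, o, u, v, d)
  "cuyfdep" → prefix "cu" already present; 5 new (y, f, d, e, p)
  "tskaailtu" → prefix "tska" already present; 5 new (a, i, l, t, u)
Total nodes = 8 + 9 + 7 + 2 + 2 + 7 + 3 + 3 + 7 + 3 + 4 + 5 + 5 + 5 + 5 = 75

75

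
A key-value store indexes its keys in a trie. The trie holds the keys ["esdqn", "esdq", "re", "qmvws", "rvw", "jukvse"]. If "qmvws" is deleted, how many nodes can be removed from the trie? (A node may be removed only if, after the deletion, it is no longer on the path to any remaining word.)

5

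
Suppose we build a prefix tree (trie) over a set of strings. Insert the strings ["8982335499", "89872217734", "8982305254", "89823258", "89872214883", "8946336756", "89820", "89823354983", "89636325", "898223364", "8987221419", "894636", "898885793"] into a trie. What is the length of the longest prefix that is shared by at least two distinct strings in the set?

9

Equivalently: take the maximum, over all pairs, of their longest common prefix length.
"89823354983" and "8982335499" agree on "898233549" (9 characters) before diverging; nothing deeper is shared.
Longest shared-prefix length: 9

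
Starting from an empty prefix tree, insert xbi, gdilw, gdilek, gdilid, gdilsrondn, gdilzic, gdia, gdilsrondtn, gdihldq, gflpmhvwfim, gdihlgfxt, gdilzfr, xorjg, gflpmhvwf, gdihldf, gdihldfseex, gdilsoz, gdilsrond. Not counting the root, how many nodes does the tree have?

55

Count nodes per top-level branch (shared prefixes stored once):
  'g'-branch (gdia, gdihldf, gdihldfseex, gdihldq, gdihlgfxt, gdilek, gdilid, gdilsoz, gdilsrond, gdilsrondn, gdilsrondtn, gdilw, gdilzfr, gdilzic, gflpmhvwf, gflpmhvwfim): 48 nodes
  'x'-branch (xbi, xorjg): 7 nodes
Sum: 55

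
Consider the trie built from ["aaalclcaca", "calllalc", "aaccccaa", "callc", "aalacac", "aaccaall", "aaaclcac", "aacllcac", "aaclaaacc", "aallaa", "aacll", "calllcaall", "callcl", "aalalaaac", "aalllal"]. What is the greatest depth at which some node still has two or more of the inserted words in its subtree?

Look for the deepest trie node that still has at least two words in its subtree.
e.g. "aacll" and "aacllcac" share the prefix "aacll" of length 5; no pair shares a longer one.
Longest shared-prefix length: 5

5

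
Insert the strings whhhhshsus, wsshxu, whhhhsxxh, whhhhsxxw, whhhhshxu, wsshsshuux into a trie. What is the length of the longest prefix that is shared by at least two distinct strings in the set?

The deepest shared node is where two words last agree before diverging.
"whhhhsxxh" and "whhhhsxxw" agree on "whhhhsxx" (8 characters) before diverging; nothing deeper is shared.
Longest shared-prefix length: 8

8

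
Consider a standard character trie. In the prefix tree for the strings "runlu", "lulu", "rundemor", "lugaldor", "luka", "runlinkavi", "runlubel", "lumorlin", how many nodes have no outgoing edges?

A leaf is a node with no children — equivalently, the end of a word that is not a proper prefix of any other stored word.
Those words: "lugaldor", "luka", "lulu", "lumorlin", "rundemor", "runlinkavi", "runlubel"
Leaf count: 7

7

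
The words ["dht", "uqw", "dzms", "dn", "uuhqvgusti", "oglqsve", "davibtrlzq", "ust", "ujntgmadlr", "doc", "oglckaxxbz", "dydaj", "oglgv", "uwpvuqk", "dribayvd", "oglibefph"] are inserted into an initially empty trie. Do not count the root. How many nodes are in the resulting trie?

Count nodes per top-level branch (shared prefixes stored once):
  'd'-branch (davibtrlzq, dht, dn, doc, dribayvd, dydaj, dzms): 29 nodes
  'o'-branch (oglckaxxbz, oglgv, oglibefph, oglqsve): 22 nodes
  'u'-branch (ujntgmadlr, uqw, ust, uuhqvgusti, uwpvuqk): 29 nodes
Sum: 80

80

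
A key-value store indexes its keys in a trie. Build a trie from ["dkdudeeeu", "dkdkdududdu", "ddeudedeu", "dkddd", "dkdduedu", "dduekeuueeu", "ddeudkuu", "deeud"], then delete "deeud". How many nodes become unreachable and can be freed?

4

A node on "deeud"'s path can go only if nothing else ends at it or branches off below it.
The suffix "eeud" (4 nodes) is used only by "deeud"; the node for "d" still has the child "k", so pruning stops there.
Nodes removed: 4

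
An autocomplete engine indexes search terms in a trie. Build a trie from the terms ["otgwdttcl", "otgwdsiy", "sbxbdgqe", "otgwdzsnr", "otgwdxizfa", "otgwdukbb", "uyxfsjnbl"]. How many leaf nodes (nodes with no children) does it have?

7

A leaf is a node with no children — equivalently, the end of a word that is not a proper prefix of any other stored word.
Those words: "otgwdsiy", "otgwdttcl", "otgwdukbb", "otgwdxizfa", "otgwdzsnr", "sbxbdgqe", "uyxfsjnbl"
Leaf count: 7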